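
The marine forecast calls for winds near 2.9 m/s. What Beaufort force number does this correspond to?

Beaufort force 2

2.9 m/s lies in the Beaufort 2 band (light breeze, 1.6–3.3 m/s).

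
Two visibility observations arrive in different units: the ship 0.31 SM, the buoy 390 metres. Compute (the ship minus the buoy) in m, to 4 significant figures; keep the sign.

108.9 m

the ship: 0.31 SM = 498.897 m.
Difference: 498.897 − 390.000 = 108.9 m.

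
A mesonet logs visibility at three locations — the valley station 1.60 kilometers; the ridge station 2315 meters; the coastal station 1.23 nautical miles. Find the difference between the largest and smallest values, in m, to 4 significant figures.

the valley station: 1.60 km = 1600.000 m.
the coastal station: 1.23 nmi = 2277.960 m.
Spread: 2315.000 − 1600.000 = 715.0 m.

715.0 m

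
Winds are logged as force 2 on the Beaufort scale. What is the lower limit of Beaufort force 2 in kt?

Beaufort 2 (light breeze) spans 4–6 knots.

4 kt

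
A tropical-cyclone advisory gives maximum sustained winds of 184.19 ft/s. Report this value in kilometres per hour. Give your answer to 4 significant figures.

202.1 km/h

1 ft/s = 1.09728 km/h, so 184.19 × 1.09728 = 202.1 km/h.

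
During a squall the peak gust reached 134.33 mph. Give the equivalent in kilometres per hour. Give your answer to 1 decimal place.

216.2 km/h

1 mph = 1.60934 km/h, so 134.33 × 1.60934 = 216.2 km/h.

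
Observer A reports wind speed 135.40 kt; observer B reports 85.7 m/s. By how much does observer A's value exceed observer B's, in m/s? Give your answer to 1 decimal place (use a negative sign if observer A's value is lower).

observer A: 135.40 kt = 69.656 m/s.
Difference: 69.656 − 85.700 = -16.0 m/s.

-16.0 m/s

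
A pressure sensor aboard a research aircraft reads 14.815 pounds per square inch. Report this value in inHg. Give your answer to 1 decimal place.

1 psi = 2.03602 inHg, so 14.815 × 2.03602 = 30.2 inHg.

30.2 inHg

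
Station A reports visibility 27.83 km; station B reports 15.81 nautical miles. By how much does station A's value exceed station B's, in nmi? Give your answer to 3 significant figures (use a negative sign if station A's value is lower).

station A: 27.83 km = 15.02700 nmi.
Difference: 15.02700 − 15.81000 = -0.783 nmi.

-0.783 nmi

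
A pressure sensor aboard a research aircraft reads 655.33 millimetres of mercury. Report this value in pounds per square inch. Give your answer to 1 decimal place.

1 mmHg = 0.0193368 psi, so 655.33 × 0.0193368 = 12.7 psi.

12.7 psi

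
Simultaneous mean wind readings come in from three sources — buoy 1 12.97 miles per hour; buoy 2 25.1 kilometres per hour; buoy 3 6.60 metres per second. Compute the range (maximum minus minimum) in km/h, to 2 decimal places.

4.23 km/h

buoy 1: 12.97 mph = 20.8732 km/h.
buoy 3: 6.60 m/s = 23.7600 km/h.
Spread: 25.1000 − 20.8732 = 4.23 km/h.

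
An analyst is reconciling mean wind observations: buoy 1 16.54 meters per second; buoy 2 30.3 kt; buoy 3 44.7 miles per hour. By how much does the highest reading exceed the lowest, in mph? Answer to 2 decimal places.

9.83 mph

buoy 1: 16.54 m/s = 36.9989 mph.
buoy 2: 30.3 kt = 34.8686 mph.
Spread: 44.7000 − 34.8686 = 9.83 mph.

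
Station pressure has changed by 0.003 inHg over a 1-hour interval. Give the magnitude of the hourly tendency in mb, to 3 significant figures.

0.003 inHg / 1 h × 33.8639 mb/inHg = 0.102 mb/h.

0.102 mb per hour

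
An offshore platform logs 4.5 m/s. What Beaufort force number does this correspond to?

4.5 m/s lies in the Beaufort 3 band (gentle breeze, 3.4–5.4 m/s).

Beaufort force 3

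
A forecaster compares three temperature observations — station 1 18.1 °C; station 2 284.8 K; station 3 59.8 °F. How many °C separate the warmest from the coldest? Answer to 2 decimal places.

station 2: 284.8 K = 11.650 °C.
station 3: 59.8 °F = 15.444 °C.
Spread: 18.100 − 11.650 = 6.450 °C.

6.45 °C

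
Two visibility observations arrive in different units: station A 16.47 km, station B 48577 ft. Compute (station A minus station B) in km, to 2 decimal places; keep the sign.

station B: 48577 ft = 14.8063 km.
Difference: 16.4700 − 14.8063 = 1.66 km.

1.66 km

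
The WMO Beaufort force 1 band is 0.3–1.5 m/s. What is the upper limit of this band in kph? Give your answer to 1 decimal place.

5.4 km/h

0.3–1.5 m/s × 3.6 = 1.1–5.4 km/h.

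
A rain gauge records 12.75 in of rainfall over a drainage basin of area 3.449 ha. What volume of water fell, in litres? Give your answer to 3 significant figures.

11200000 litres

Depth: 12.75 in × 25.4 = 323.85 mm.
Area: 3.449 ha = 34490 m².
1 mm over 1 m² is 1 L, so volume = 323.85 × 34490 = 11169586 L ≈ 11200000 L.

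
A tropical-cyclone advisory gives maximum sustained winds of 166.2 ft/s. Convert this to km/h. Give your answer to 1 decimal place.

182.4 km/h

1 ft/s = 1.09728 km/h, so 166.2 × 1.09728 = 182.4 km/h.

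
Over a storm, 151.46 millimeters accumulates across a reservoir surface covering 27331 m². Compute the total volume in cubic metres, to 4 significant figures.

4140 cubic metres

1 mm over 1 m² is 1 L, so volume = 151.46 × 27331 = 4139553.3 L = 4140 m³.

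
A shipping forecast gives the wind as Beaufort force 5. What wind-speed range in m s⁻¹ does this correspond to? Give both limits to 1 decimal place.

Beaufort 5 (fresh breeze) spans 8.0–10.7 m/s.

8.0 to 10.7 m/s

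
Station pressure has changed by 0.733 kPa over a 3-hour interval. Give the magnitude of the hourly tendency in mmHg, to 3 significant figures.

0.733 kPa / 3 h × 7.50062 mmHg/kPa = 1.83 mmHg/h.

1.83 mmHg per hour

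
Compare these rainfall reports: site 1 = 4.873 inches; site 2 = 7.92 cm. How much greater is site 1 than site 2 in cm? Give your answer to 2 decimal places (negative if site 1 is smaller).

site 1: 4.873 in = 12.3774 cm.
Difference: 12.3774 − 7.9200 = 4.46 cm.

4.46 cm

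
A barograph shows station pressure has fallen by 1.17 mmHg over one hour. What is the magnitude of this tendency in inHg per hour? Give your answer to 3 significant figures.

0.0461 inHg per hour

1.17 mmHg / 1 h × 0.0393701 inHg/mmHg = 0.0461 inHg/h.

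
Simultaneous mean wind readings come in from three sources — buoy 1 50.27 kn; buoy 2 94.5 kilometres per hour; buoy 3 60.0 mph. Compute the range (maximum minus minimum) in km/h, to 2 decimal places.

3.46 km/h

buoy 1: 50.27 kt = 93.1000 km/h.
buoy 3: 60.0 mph = 96.5606 km/h.
Spread: 96.5606 − 93.1000 = 3.46 km/h.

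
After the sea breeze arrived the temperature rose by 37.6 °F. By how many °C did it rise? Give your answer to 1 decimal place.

20.9 °C

A change of 1 °C equals a change of 1.8 °F: Δ°C = 37.6 × 0.5556 = 20.9 °C.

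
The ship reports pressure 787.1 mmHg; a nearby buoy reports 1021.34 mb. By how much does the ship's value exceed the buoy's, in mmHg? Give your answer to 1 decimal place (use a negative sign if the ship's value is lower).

21.0 mmHg

the buoy: 1021.34 mb = 766.068 mmHg.
Difference: 787.100 − 766.068 = 21.0 mmHg.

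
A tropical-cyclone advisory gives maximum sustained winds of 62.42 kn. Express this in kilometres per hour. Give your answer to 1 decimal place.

115.6 km/h

1 kt = 1.852 km/h, so 62.42 × 1.852 = 115.6 km/h.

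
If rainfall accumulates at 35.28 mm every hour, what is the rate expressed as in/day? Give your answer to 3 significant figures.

35.28 mm/hour × 0.0393701 in/mm × 24 hour/day = 33.3 in/day.

33.3 in/day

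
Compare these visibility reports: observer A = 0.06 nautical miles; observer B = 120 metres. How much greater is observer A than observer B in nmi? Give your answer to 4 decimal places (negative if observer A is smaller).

observer B: 120 m = 0.064795 nmi.
Difference: 0.060000 − 0.064795 = -0.0048 nmi.

-0.0048 nmi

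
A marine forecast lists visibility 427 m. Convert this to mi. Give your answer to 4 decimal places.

1 m = 0.000621371 SM, so 427 × 0.000621371 = 0.2653 SM.

0.2653 SM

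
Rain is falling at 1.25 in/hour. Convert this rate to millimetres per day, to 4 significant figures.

762.0 mm/day

1.25 in/hour × 25.4 mm/in × 24 hour/day = 762.0 mm/day.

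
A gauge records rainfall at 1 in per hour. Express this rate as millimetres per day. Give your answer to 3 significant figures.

1 in/hour × 25.4 mm/in × 24 hour/day = 610 mm/day.

610 mm/day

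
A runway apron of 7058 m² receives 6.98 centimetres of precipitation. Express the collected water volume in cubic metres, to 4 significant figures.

492.6 cubic metres

Depth: 6.98 cm × 10 = 69.8 mm.
1 mm over 1 m² is 1 L, so volume = 69.8 × 7058 = 492648.4 L = 492.6 m³.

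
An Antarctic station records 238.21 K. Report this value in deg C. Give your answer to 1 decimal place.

-34.9 °C

°C = 238.21 − 273.15 = -34.9 °C.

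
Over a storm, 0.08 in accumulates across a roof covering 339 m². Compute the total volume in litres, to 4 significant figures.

Depth: 0.08 in × 25.4 = 2.032 mm.
1 mm over 1 m² is 1 L, so volume = 2.032 × 339 = 688.848 L ≈ 688.8 L.

688.8 litres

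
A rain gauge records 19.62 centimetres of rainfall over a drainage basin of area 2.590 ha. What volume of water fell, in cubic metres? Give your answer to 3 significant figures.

5080 cubic metres

Depth: 19.62 cm × 10 = 196.2 mm.
Area: 2.590 ha = 25900 m².
1 mm over 1 m² is 1 L, so volume = 196.2 × 25900 = 5081580 L = 5080 m³.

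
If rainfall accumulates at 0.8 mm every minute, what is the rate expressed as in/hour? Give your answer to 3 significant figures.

1.89 in/hour

0.8 mm/minute × 0.0393701 in/mm × 60 minute/hour = 1.89 in/hour.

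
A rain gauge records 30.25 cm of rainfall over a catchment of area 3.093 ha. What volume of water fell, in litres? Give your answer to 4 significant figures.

9356000 litres

Depth: 30.25 cm × 10 = 302.5 mm.
Area: 3.093 ha = 30930 m².
1 mm over 1 m² is 1 L, so volume = 302.5 × 30930 = 9356325 L ≈ 9356000 L.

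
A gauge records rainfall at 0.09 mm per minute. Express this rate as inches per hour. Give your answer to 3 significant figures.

0.213 in/hour

0.09 mm/minute × 0.0393701 in/mm × 60 minute/hour = 0.213 in/hour.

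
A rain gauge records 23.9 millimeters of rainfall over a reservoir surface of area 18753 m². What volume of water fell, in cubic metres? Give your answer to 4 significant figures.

448.2 cubic metres

1 mm over 1 m² is 1 L, so volume = 23.9 × 18753 = 448196.7 L = 448.2 m³.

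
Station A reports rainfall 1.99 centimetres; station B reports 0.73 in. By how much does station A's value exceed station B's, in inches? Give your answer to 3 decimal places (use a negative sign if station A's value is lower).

station A: 1.99 cm = 0.78346 in.
Difference: 0.78346 − 0.73000 = 0.053 in.

0.053 in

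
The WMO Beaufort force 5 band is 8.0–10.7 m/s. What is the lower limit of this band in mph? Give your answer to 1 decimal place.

8.0–10.7 m/s × 2.237 = 17.9–23.9 mph.

17.9 mph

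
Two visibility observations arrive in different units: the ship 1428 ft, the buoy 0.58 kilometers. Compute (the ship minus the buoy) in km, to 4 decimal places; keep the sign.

-0.1447 km

the ship: 1428 ft = 0.435254 km.
Difference: 0.435254 − 0.580000 = -0.1447 km.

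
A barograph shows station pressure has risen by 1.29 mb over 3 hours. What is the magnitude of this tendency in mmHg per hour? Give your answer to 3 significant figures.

1.29 mb / 3 h × 0.750062 mmHg/mb = 0.323 mmHg/h.

0.323 mmHg per hour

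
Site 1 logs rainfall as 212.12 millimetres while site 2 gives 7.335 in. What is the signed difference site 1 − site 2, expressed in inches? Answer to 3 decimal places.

1.016 in

site 1: 212.12 mm = 8.35118 in.
Difference: 8.35118 − 7.33500 = 1.016 in.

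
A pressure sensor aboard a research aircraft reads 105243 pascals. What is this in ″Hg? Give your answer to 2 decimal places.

31.08 inHg

1 Pa = 0.0002953 inHg, so 105243 × 0.0002953 = 31.08 inHg.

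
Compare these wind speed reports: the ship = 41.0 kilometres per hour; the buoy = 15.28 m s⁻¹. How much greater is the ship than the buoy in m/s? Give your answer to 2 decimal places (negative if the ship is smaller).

-3.89 m/s

the ship: 41.0 km/h = 11.3889 m/s.
Difference: 11.3889 − 15.2800 = -3.89 m/s.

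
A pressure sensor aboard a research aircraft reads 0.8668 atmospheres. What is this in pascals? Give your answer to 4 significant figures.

87830 Pa

1 atm = 101325 Pa, so 0.8668 × 101325 = 87830 Pa.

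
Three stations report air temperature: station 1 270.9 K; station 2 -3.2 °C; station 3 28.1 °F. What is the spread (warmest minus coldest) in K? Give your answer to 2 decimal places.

1.03 K

station 1: 270.9 K = -2.250 °C.
station 3: 28.1 °F = -2.167 °C.
Spread: (-2.167) − (-3.200) = 1.033 °C.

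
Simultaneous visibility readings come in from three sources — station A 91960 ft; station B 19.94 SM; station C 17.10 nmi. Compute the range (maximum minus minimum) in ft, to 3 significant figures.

13300 ft

station B: 19.94 SM = 105283.20 ft.
station C: 17.10 nmi = 103901.57 ft.
Spread: 105283.20 − 91960.00 = 13300 ft.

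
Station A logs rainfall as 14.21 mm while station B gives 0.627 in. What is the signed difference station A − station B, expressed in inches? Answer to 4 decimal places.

station A: 14.21 mm = 0.559449 in.
Difference: 0.559449 − 0.627000 = -0.0676 in.

-0.0676 in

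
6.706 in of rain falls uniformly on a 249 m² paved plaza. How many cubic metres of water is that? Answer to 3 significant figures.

Depth: 6.706 in × 25.4 = 170.3324 mm.
1 mm over 1 m² is 1 L, so volume = 170.3324 × 249 = 42412.768 L = 42.4 m³.

42.4 cubic metres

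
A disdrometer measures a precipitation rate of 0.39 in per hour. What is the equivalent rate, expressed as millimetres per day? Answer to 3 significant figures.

238 mm/day

0.39 in/hour × 25.4 mm/in × 24 hour/day = 238 mm/day.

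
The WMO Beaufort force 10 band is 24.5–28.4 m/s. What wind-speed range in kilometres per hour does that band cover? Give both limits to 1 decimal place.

24.5–28.4 m/s × 3.6 = 88.2–102.2 km/h.

88.2 to 102.2 km/h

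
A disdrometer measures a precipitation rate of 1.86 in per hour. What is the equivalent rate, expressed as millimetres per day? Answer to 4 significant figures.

1.86 in/hour × 25.4 mm/in × 24 hour/day = 1134 mm/day.

1134 mm/day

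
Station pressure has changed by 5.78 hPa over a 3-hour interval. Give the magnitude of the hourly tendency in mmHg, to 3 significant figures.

5.78 hPa / 3 h × 0.750062 mmHg/hPa = 1.45 mmHg/h.

1.45 mmHg per hour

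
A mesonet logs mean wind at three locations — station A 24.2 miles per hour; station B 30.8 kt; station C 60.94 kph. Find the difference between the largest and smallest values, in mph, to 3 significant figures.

station B: 30.8 kt = 35.444 mph.
station C: 60.94 km/h = 37.866 mph.
Spread: 37.866 − 24.200 = 13.7 mph.

13.7 mph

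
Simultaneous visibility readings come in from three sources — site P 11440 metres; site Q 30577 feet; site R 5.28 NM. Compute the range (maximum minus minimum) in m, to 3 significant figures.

2120 m

site Q: 30577 ft = 9319.87 m.
site R: 5.28 nmi = 9778.56 m.
Spread: 11440.00 − 9319.87 = 2120 m.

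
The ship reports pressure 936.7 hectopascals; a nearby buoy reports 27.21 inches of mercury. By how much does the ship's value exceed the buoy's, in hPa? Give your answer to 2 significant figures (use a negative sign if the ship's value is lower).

15 hPa

the buoy: 27.21 inHg = 921.44 hPa.
Difference: 936.70 − 921.44 = 15 hPa.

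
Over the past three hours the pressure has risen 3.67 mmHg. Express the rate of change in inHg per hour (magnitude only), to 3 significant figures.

3.67 mmHg / 3 h × 0.0393701 inHg/mmHg = 0.0482 inHg/h.

0.0482 inHg per hour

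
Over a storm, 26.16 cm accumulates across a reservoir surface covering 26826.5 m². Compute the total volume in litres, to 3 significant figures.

7020000 litres

Depth: 26.16 cm × 10 = 261.6 mm.
1 mm over 1 m² is 1 L, so volume = 261.6 × 26826.5 = 7017812.4 L ≈ 7020000 L.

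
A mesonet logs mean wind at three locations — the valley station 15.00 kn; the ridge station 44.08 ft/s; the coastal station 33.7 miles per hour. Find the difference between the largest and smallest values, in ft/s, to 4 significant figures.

24.11 ft/s

the valley station: 15.00 kt = 25.3171 ft/s.
the coastal station: 33.7 mph = 49.4267 ft/s.
Spread: 49.4267 − 25.3171 = 24.11 ft/s.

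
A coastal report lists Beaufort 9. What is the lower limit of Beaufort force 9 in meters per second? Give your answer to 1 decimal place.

20.8 m/s

Beaufort 9 (strong gale) spans 20.8–24.4 m/s.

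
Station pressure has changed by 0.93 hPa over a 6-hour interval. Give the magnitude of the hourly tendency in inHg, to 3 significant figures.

0.93 hPa / 6 h × 0.02953 inHg/hPa = 0.00458 inHg/h.

0.00458 inHg per hour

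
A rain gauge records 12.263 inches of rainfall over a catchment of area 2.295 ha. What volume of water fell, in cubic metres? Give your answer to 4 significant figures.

Depth: 12.263 in × 25.4 = 311.4802 mm.
Area: 2.295 ha = 22950 m².
1 mm over 1 m² is 1 L, so volume = 311.4802 × 22950 = 7148470.6 L = 7148 m³.

7148 cubic metres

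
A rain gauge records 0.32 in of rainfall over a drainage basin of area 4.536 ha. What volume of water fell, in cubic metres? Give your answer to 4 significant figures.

Depth: 0.32 in × 25.4 = 8.128 mm.
Area: 4.536 ha = 45360 m².
1 mm over 1 m² is 1 L, so volume = 8.128 × 45360 = 368686.08 L = 368.7 m³.

368.7 cubic metres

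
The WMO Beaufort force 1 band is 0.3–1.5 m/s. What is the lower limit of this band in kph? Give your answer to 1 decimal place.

0.3–1.5 m/s × 3.6 = 1.1–5.4 km/h.

1.1 km/h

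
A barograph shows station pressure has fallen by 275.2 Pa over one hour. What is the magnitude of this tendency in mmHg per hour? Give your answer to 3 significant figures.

2.06 mmHg per hour

275.2 Pa / 1 h × 0.00750062 mmHg/Pa = 2.06 mmHg/h.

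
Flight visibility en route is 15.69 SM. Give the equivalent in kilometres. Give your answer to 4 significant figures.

25.25 km

1 SM = 1.60934 km, so 15.69 × 1.60934 = 25.25 km.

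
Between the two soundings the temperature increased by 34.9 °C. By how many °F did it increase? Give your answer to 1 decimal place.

62.8 °F

For a temperature change the 32° offset cancels: Δ°F = 34.9 × 1.8 = 62.8 °F.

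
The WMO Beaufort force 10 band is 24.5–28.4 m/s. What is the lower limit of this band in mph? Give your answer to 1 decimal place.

24.5–28.4 m/s × 2.237 = 54.8–63.5 mph.

54.8 mph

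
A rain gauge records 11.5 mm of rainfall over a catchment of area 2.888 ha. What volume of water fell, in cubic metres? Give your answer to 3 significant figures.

332 cubic metres

Area: 2.888 ha = 28880 m².
1 mm over 1 m² is 1 L, so volume = 11.5 × 28880 = 332120 L = 332 m³.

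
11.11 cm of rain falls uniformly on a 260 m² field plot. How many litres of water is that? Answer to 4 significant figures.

Depth: 11.11 cm × 10 = 111.1 mm.
1 mm over 1 m² is 1 L, so volume = 111.1 × 260 = 28886 L ≈ 28890 L.

28890 litres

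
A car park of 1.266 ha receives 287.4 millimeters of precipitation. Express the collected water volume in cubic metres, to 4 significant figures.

3638 cubic metres

Area: 1.266 ha = 12660 m².
1 mm over 1 m² is 1 L, so volume = 287.4 × 12660 = 3638484 L = 3638 m³.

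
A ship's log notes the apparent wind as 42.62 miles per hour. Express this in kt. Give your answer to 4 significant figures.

37.04 kt

1 mph = 0.868976 kt, so 42.62 × 0.868976 = 37.04 kt.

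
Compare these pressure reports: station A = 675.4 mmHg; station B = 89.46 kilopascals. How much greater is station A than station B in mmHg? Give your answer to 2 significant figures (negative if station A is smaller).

station B: 89.46 kPa = 671.005 mmHg.
Difference: 675.400 − 671.005 = 4.4 mmHg.

4.4 mmHg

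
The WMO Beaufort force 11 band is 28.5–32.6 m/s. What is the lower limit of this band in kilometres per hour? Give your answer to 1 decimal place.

102.6 km/h

28.5–32.6 m/s × 3.6 = 102.6–117.4 km/h.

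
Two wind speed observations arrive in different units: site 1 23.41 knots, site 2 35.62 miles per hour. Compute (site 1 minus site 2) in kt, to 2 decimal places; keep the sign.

-7.54 kt

site 2: 35.62 mph = 30.9529 kt.
Difference: 23.4100 − 30.9529 = -7.54 kt.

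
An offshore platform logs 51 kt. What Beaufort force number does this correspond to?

51 kt lies in the Beaufort 10 band (storm, 48–55 kt).

Beaufort force 10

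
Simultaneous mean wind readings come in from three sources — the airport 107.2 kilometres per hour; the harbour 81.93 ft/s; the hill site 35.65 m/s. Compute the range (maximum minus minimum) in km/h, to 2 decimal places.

the harbour: 81.93 ft/s = 89.9002 km/h.
the hill site: 35.65 m/s = 128.3400 km/h.
Spread: 128.3400 − 89.9002 = 38.44 km/h.

38.44 km/h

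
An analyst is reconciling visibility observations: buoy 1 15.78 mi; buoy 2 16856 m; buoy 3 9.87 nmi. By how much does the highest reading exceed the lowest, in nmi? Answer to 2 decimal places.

4.61 nmi

buoy 1: 15.78 SM = 13.7124 nmi.
buoy 2: 16856 m = 9.1015 nmi.
Spread: 13.7124 − 9.1015 = 4.61 nmi.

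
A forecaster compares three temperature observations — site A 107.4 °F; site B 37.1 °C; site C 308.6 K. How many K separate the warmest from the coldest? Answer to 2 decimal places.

site A: 107.4 °F = 41.889 °C.
site C: 308.6 K = 35.450 °C.
Spread: 41.889 − 35.450 = 6.439 °C.

6.44 K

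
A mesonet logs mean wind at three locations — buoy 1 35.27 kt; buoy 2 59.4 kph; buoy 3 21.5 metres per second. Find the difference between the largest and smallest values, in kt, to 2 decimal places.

9.72 kt

buoy 2: 59.4 km/h = 32.0734 kt.
buoy 3: 21.5 m/s = 41.7927 kt.
Spread: 41.7927 − 32.0734 = 9.72 kt.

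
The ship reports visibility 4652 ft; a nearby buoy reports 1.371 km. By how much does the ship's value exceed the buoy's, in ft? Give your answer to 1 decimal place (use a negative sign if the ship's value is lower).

154.0 ft

the buoy: 1.371 km = 4498.031 ft.
Difference: 4652.000 − 4498.031 = 154.0 ft.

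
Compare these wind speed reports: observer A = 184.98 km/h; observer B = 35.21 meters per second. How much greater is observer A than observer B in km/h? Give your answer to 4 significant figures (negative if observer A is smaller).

observer B: 35.21 m/s = 126.7560 km/h.
Difference: 184.9800 − 126.7560 = 58.22 km/h.

58.22 km/h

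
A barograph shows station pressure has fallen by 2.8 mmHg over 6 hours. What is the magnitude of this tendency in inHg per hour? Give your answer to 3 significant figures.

2.8 mmHg / 6 h × 0.0393701 inHg/mmHg = 0.0184 inHg/h.

0.0184 inHg per hour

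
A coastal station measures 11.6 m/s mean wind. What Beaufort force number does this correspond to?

Beaufort force 6

11.6 m/s lies in the Beaufort 6 band (strong breeze, 10.8–13.8 m/s).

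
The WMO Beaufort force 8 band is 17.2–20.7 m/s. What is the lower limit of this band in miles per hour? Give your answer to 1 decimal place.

38.5 mph

17.2–20.7 m/s × 2.237 = 38.5–46.3 mph.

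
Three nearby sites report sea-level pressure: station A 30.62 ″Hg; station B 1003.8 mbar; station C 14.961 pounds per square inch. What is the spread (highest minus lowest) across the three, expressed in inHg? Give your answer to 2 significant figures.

0.98 inHg

station B: 1003.8 mb = 29.6422 inHg.
station C: 14.961 psi = 30.4609 inHg.
Spread: 30.6200 − 29.6422 = 0.98 inHg.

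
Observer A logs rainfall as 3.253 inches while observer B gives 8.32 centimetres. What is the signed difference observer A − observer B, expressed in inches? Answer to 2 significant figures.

-0.023 in

observer B: 8.32 cm = 3.27559 in.
Difference: 3.25300 − 3.27559 = -0.023 in.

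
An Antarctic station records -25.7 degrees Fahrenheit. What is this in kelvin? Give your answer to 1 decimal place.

241.1 K

First to °C: -32.06 °C.
Then to K: 241.1 K.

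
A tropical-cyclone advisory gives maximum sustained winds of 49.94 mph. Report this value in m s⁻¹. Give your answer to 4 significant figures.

22.33 m/s

1 mph = 0.44704 m/s, so 49.94 × 0.44704 = 22.33 m/s.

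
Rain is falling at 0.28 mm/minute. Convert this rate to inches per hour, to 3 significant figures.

0.28 mm/minute × 0.0393701 in/mm × 60 minute/hour = 0.661 in/hour.

0.661 in/hour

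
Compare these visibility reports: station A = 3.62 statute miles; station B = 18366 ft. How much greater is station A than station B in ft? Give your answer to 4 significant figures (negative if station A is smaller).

station A: 3.62 SM = 19113.600 ft.
Difference: 19113.600 − 18366.000 = 747.6 ft.

747.6 ft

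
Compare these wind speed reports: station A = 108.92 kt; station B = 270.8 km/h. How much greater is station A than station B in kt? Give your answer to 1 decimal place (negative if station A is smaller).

station B: 270.8 km/h = 146.220 kt.
Difference: 108.920 − 146.220 = -37.3 kt.

-37.3 kt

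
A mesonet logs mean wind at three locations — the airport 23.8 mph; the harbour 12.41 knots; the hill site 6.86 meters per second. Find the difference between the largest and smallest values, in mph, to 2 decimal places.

9.52 mph

the harbour: 12.41 kt = 14.2812 mph.
the hill site: 6.86 m/s = 15.3454 mph.
Spread: 23.8000 − 14.2812 = 9.52 mph.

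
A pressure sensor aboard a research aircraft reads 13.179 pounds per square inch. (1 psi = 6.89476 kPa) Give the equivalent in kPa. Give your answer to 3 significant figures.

90.9 kPa

1 psi = 6.89476 kPa, so 13.179 × 6.89476 = 90.9 kPa.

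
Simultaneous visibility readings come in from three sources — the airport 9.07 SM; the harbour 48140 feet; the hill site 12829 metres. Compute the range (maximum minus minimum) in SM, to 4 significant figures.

the harbour: 48140 ft = 9.11742 SM.
the hill site: 12829 m = 7.97157 SM.
Spread: 9.11742 − 7.97157 = 1.146 SM.

1.146 SM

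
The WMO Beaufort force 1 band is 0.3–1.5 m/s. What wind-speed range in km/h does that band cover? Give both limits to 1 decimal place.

1.1 to 5.4 km/h

0.3–1.5 m/s × 3.6 = 1.1–5.4 km/h.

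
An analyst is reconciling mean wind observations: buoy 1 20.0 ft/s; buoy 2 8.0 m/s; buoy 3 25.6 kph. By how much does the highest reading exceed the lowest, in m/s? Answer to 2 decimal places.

1.90 m/s

buoy 1: 20.0 ft/s = 6.0960 m/s.
buoy 3: 25.6 km/h = 7.1111 m/s.
Spread: 8.0000 − 6.0960 = 1.90 m/s.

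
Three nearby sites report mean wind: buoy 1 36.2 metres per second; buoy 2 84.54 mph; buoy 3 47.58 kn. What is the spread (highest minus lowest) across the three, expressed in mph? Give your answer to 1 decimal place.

buoy 1: 36.2 m/s = 80.977 mph.
buoy 3: 47.58 kt = 54.754 mph.
Spread: 84.540 − 54.754 = 29.8 mph.

29.8 mph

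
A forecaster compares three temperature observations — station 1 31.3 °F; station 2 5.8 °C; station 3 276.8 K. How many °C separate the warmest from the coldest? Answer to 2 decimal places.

station 1: 31.3 °F = -0.389 °C.
station 3: 276.8 K = 3.650 °C.
Spread: 5.800 − (-0.389) = 6.189 °C.

6.19 °C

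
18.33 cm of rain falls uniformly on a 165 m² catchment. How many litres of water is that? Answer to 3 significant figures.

30200 litres

Depth: 18.33 cm × 10 = 183.3 mm.
1 mm over 1 m² is 1 L, so volume = 183.3 × 165 = 30244.5 L ≈ 30200 L.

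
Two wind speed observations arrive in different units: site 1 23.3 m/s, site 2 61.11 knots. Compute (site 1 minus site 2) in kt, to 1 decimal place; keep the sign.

-15.8 kt

site 1: 23.3 m/s = 45.292 kt.
Difference: 45.292 − 61.110 = -15.8 kt.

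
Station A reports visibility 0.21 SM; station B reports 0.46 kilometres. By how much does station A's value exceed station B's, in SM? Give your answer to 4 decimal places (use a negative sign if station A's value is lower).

station B: 0.46 km = 0.285831 SM.
Difference: 0.210000 − 0.285831 = -0.0758 SM.

-0.0758 SM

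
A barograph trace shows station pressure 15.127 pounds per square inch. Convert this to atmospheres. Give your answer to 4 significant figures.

1.029 atm

1 psi = 0.068046 atm, so 15.127 × 0.068046 = 1.029 atm.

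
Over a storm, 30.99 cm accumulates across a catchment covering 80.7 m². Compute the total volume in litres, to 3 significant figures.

25000 litres

Depth: 30.99 cm × 10 = 309.9 mm.
1 mm over 1 m² is 1 L, so volume = 309.9 × 80.7 = 25008.93 L ≈ 25000 L.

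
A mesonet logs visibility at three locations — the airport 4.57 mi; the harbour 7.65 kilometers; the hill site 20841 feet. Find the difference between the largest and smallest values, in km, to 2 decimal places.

the airport: 4.57 SM = 7.3547 km.
the hill site: 20841 ft = 6.3523 km.
Spread: 7.6500 − 6.3523 = 1.30 km.

1.30 km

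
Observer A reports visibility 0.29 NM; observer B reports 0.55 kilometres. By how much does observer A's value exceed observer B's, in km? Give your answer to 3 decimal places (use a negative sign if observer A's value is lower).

observer A: 0.29 nmi = 0.53708 km.
Difference: 0.53708 − 0.55000 = -0.013 km.

-0.013 km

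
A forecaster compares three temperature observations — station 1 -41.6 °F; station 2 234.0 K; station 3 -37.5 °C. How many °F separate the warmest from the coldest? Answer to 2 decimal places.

station 1: -41.6 °F = -40.889 °C.
station 2: 234.0 K = -39.150 °C.
Spread: (-37.500) − (-40.889) = 3.389 °C = 6.10 °F.

6.10 °F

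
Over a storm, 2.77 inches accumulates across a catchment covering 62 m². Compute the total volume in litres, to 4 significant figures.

Depth: 2.77 in × 25.4 = 70.358 mm.
1 mm over 1 m² is 1 L, so volume = 70.358 × 62 = 4362.196 L ≈ 4362 L.

4362 litres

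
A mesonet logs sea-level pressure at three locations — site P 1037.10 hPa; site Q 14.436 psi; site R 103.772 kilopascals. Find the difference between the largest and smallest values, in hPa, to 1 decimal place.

site Q: 14.436 psi = 995.327 hPa.
site R: 103.772 kPa = 1037.720 hPa.
Spread: 1037.720 − 995.327 = 42.4 hPa.

42.4 hPa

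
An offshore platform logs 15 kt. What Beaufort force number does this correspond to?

Beaufort force 4

15 kt lies in the Beaufort 4 band (moderate breeze, 11–16 kt).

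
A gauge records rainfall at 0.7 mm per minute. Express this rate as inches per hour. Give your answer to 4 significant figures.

1.654 in/hour

0.7 mm/minute × 0.0393701 in/mm × 60 minute/hour = 1.654 in/hour.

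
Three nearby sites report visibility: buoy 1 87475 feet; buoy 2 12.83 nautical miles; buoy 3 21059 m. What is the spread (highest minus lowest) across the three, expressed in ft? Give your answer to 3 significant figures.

18400 ft

buoy 2: 12.83 nmi = 77956.56 ft.
buoy 3: 21059 m = 69091.21 ft.
Spread: 87475.00 − 69091.21 = 18400 ft.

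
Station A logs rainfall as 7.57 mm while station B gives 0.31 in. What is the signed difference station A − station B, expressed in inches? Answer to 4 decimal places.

station A: 7.57 mm = 0.298031 in.
Difference: 0.298031 − 0.310000 = -0.0120 in.

-0.0120 in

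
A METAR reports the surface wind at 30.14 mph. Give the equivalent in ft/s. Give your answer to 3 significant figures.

44.2 ft/s

1 mph = 1.46667 ft/s, so 30.14 × 1.46667 = 44.2 ft/s.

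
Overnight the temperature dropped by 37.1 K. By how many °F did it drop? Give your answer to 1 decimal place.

Converting a difference, only the 9/5 scale factor applies: Δ°F = 37.1 × 1.8 = 66.8 °F.

66.8 °F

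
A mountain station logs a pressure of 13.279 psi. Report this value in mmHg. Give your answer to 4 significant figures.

686.7 mmHg

1 psi = 51.7149 mmHg, so 13.279 × 51.7149 = 686.7 mmHg.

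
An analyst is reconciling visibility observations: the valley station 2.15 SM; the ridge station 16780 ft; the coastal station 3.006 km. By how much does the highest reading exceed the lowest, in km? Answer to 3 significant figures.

the valley station: 2.15 SM = 3.4601 km.
the ridge station: 16780 ft = 5.1145 km.
Spread: 5.1145 − 3.0060 = 2.11 km.

2.11 km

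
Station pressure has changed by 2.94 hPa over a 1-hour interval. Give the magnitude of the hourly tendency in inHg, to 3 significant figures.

0.0868 inHg per hour

2.94 hPa / 1 h × 0.02953 inHg/hPa = 0.0868 inHg/h.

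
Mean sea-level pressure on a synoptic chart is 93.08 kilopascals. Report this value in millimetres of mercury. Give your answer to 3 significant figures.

1 kPa = 7.50062 mmHg, so 93.08 × 7.50062 = 698 mmHg.

698 mmHg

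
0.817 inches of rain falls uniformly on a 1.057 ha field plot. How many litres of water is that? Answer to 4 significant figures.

Depth: 0.817 in × 25.4 = 20.7518 mm.
Area: 1.057 ha = 10570 m².
1 mm over 1 m² is 1 L, so volume = 20.7518 × 10570 = 219346.53 L ≈ 219300 L.

219300 litres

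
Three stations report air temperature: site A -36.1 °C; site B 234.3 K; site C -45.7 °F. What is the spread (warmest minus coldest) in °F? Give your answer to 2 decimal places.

12.72 °F

site B: 234.3 K = -38.850 °C.
site C: -45.7 °F = -43.167 °C.
Spread: (-36.100) − (-43.167) = 7.067 °C = 12.72 °F.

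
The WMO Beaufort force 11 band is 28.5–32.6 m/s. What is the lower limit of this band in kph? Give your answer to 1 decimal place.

28.5–32.6 m/s × 3.6 = 102.6–117.4 km/h.

102.6 km/h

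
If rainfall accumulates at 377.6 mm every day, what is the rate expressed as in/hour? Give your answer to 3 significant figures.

377.6 mm/day × 0.0393701 in/mm × 0.0416667 day/hour = 0.619 in/hour.

0.619 in/hour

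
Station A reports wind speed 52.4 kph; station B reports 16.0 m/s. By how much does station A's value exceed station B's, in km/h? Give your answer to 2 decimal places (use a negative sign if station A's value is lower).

station B: 16.0 m/s = 57.6000 km/h.
Difference: 52.4000 − 57.6000 = -5.20 km/h.

-5.20 km/h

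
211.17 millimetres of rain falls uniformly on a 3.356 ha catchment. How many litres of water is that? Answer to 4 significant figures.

Area: 3.356 ha = 33560 m².
1 mm over 1 m² is 1 L, so volume = 211.17 × 33560 = 7086865.2 L ≈ 7087000 L.

7087000 litres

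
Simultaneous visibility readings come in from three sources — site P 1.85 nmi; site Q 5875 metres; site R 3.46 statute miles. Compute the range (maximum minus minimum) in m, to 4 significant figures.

2449 m

site P: 1.85 nmi = 3426.20 m.
site R: 3.46 SM = 5568.33 m.
Spread: 5875.00 − 3426.20 = 2449 m.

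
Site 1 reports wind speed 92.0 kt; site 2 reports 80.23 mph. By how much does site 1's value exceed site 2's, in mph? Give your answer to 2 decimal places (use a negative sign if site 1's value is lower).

25.64 mph

site 1: 92.0 kt = 105.8717 mph.
Difference: 105.8717 − 80.2300 = 25.64 mph.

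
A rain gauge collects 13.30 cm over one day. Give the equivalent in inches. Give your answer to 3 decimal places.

1 cm = 0.393701 in, so 13.30 × 0.393701 = 5.236 in.

5.236 in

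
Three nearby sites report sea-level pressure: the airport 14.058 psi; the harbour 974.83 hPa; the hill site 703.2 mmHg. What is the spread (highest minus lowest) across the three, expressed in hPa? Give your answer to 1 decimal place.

37.3 hPa

the airport: 14.058 psi = 969.265 hPa.
the hill site: 703.2 mmHg = 937.523 hPa.
Spread: 974.830 − 937.523 = 37.3 hPa.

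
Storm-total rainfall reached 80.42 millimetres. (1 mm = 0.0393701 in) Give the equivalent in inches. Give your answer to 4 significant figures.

1 mm = 0.0393701 in, so 80.42 × 0.0393701 = 3.166 in.

3.166 in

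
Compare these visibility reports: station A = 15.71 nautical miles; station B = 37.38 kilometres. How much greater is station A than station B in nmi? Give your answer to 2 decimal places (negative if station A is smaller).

-4.47 nmi

station B: 37.38 km = 20.1836 nmi.
Difference: 15.7100 − 20.1836 = -4.47 nmi.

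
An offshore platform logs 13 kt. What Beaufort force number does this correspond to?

Beaufort force 4

13 kt lies in the Beaufort 4 band (moderate breeze, 11–16 kt).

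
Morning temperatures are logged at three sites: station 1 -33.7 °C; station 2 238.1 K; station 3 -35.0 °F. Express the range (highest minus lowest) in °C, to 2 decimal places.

3.52 °C

station 2: 238.1 K = -35.050 °C.
station 3: -35.0 °F = -37.222 °C.
Spread: (-33.700) − (-37.222) = 3.522 °C.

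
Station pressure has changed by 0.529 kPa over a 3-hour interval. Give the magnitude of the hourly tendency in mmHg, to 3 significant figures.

1.32 mmHg per hour

0.529 kPa / 3 h × 7.50062 mmHg/kPa = 1.32 mmHg/h.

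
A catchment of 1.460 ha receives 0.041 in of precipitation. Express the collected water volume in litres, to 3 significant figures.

15200 litres

Depth: 0.041 in × 25.4 = 1.0414 mm.
Area: 1.460 ha = 14600 m².
1 mm over 1 m² is 1 L, so volume = 1.0414 × 14600 = 15204.44 L ≈ 15200 L.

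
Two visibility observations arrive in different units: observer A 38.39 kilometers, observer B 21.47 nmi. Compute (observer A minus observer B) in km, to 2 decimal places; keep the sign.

observer B: 21.47 nmi = 39.7624 km.
Difference: 38.3900 − 39.7624 = -1.37 km.

-1.37 km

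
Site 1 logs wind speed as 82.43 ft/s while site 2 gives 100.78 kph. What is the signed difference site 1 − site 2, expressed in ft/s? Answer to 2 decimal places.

site 2: 100.78 km/h = 91.8453 ft/s.
Difference: 82.4300 − 91.8453 = -9.42 ft/s.

-9.42 ft/s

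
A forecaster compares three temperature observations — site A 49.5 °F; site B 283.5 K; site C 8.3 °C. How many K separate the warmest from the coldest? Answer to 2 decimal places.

site A: 49.5 °F = 9.722 °C.
site B: 283.5 K = 10.350 °C.
Spread: 10.350 − 8.300 = 2.050 °C.

2.05 K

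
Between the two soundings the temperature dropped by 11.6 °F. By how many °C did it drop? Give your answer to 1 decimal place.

6.4 °C

A change of 1 °C equals a change of 1.8 °F: Δ°C = 11.6 × 0.5556 = 6.4 °C.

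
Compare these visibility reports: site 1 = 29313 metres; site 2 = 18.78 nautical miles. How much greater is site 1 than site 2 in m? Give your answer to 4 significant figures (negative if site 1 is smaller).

site 2: 18.78 nmi = 34780.56 m.
Difference: 29313.00 − 34780.56 = -5468 m.

-5468 m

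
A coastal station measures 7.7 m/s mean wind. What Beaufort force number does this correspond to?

7.7 m/s lies in the Beaufort 4 band (moderate breeze, 5.5–7.9 m/s).

Beaufort force 4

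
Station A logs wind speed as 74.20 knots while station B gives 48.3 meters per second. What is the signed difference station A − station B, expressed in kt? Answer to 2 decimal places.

-19.69 kt

station B: 48.3 m/s = 93.8877 kt.
Difference: 74.2000 − 93.8877 = -19.69 kt.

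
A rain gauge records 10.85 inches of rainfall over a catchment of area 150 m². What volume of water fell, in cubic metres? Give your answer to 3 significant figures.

41.3 cubic metres

Depth: 10.85 in × 25.4 = 275.59 mm.
1 mm over 1 m² is 1 L, so volume = 275.59 × 150 = 41338.5 L = 41.3 m³.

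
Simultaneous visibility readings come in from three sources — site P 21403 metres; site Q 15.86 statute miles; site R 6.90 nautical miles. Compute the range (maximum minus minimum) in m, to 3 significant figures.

site Q: 15.86 SM = 25524.20 m.
site R: 6.90 nmi = 12778.80 m.
Spread: 25524.20 − 12778.80 = 12700 m.

12700 m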